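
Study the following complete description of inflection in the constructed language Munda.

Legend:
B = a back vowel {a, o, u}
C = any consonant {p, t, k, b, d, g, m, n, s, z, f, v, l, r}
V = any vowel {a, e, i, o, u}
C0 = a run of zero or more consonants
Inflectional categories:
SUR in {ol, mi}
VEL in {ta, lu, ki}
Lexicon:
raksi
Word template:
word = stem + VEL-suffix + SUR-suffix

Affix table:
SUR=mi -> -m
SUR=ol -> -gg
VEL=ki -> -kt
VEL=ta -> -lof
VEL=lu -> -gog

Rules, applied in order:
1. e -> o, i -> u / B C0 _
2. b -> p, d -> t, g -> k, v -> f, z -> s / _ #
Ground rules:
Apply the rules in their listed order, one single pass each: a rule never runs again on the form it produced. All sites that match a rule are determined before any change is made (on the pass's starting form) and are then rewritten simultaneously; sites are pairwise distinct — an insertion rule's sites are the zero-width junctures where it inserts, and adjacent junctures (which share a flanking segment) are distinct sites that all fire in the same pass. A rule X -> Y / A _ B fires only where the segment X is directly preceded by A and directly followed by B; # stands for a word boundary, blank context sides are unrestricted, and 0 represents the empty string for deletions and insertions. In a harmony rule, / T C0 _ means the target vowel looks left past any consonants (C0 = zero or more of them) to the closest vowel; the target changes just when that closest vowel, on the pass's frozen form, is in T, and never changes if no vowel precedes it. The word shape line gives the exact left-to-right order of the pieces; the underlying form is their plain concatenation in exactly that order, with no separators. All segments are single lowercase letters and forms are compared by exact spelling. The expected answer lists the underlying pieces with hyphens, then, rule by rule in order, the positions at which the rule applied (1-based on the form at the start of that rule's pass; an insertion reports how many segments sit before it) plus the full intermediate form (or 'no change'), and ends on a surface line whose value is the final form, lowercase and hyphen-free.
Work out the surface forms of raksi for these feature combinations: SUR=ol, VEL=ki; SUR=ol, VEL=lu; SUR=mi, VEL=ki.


cell SUR=ol, VEL=ki:
underlying: raksi-kt-gg
1. e -> o, i -> u / B C0 _: fires at position(s) 5: raksuktgg
2. b -> p, d -> t, g -> k, v -> f, z -> s / _ #: fires at position(s) 9: raksuktgk
surface: raksuktgk

cell SUR=ol, VEL=lu:
underlying: raksi-gog-gg
1. e -> o, i -> u / B C0 _: fires at position(s) 5: raksugoggg
2. b -> p, d -> t, g -> k, v -> f, z -> s / _ #: fires at position(s) 10: raksugoggk
surface: raksugoggk

cell SUR=mi, VEL=ki:
underlying: raksi-kt-m
1. e -> o, i -> u / B C0 _: fires at position(s) 5: raksuktm
2. b -> p, d -> t, g -> k, v -> f, z -> s / _ #: no change
surface: raksuktm


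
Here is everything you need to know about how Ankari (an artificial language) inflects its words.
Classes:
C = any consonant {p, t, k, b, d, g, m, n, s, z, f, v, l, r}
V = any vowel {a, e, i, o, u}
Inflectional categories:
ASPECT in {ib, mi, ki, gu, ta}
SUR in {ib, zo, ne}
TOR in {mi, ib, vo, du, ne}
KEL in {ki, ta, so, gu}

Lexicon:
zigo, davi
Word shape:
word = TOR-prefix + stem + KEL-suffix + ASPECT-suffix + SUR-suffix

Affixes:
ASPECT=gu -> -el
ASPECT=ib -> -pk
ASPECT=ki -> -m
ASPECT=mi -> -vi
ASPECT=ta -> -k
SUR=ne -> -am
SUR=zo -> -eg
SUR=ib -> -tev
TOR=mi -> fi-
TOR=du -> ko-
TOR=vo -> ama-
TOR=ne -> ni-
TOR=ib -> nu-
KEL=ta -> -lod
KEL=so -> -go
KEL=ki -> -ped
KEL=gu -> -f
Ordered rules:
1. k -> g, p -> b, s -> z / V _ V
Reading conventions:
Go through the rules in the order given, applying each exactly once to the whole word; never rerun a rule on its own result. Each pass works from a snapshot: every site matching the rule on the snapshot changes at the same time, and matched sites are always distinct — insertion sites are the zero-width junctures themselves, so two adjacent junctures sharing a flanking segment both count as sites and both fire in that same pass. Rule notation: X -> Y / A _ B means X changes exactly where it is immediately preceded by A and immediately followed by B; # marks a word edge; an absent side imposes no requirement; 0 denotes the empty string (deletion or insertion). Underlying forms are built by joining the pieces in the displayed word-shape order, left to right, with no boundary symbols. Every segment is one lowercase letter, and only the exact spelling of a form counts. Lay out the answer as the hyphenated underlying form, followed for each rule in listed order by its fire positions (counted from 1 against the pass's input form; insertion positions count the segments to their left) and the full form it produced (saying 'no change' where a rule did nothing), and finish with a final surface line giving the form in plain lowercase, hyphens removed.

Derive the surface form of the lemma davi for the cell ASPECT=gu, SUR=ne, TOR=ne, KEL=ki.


underlying: ni-davi-ped-el-am
1. k -> g, p -> b, s -> z / V _ V: fires at position(s) 7: nidavibedelam
surface: nidavibedelam


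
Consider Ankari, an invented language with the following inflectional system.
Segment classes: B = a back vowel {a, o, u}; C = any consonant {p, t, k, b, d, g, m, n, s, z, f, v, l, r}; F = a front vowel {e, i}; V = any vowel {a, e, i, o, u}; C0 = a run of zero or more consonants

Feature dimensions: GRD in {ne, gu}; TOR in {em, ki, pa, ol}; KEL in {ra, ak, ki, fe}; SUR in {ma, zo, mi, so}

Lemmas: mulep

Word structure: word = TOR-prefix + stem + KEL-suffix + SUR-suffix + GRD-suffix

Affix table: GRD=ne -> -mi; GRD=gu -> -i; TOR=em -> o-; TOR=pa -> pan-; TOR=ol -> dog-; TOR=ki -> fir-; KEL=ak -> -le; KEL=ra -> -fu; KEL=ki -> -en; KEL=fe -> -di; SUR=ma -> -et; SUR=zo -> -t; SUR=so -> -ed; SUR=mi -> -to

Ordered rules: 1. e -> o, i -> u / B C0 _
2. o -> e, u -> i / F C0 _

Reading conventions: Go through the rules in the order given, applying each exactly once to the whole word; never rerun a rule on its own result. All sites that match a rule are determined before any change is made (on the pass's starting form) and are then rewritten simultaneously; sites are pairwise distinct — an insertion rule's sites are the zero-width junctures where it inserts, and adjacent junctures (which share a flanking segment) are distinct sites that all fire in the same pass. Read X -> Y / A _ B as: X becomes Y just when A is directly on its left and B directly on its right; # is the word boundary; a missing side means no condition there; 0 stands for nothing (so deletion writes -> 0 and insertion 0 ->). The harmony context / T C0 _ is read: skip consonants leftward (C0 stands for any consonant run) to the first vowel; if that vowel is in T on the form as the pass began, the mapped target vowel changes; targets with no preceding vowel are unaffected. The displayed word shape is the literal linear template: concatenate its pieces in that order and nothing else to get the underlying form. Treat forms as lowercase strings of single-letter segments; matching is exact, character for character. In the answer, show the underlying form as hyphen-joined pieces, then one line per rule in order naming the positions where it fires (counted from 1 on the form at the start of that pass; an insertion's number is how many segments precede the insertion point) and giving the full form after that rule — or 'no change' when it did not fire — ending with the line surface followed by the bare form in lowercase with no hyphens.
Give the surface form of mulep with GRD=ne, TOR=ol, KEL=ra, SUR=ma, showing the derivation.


underlying: dog-mulep-fu-et-mi
1. e -> o, i -> u / B C0 _: fires at position(s) 7, 11: dogmulopfuotmi
2. o -> e, u -> i / F C0 _: no change
surface: dogmulopfuotmi


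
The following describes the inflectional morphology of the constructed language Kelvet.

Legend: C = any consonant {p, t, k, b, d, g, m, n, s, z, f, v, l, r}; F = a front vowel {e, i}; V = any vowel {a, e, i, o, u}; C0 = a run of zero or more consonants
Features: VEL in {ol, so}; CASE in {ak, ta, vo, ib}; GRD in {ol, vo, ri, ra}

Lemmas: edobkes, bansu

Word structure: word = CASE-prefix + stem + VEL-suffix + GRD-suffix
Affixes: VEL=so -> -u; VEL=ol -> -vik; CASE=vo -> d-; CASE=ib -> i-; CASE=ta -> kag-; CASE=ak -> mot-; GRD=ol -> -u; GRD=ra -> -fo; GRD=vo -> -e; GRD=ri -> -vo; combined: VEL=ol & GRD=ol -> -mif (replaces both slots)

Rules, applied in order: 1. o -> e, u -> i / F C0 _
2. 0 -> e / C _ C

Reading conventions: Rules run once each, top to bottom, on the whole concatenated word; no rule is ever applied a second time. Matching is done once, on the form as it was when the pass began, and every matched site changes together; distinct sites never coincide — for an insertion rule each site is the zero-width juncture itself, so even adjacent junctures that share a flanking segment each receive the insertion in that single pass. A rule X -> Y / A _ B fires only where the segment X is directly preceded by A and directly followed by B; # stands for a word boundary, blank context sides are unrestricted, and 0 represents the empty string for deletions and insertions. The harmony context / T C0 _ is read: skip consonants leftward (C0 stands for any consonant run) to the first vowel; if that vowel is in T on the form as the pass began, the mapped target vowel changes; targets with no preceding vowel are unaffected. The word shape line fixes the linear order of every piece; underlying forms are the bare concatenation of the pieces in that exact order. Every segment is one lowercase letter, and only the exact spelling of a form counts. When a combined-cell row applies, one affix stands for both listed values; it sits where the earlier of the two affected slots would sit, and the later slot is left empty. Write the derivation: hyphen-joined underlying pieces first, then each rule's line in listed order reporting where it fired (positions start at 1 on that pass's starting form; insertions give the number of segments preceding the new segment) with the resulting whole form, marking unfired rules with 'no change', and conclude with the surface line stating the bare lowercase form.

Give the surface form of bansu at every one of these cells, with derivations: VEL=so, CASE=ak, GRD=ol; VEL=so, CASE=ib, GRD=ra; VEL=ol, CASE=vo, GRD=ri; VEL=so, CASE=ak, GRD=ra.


cell VEL=so, CASE=ak, GRD=ol:
underlying: mot-bansu-u-u
1. o -> e, u -> i / F C0 _: no change
2. 0 -> e / C _ C: inserts after position(s) 3, 6: motebanesuuu
surface: motebanesuuu

cell VEL=so, CASE=ib, GRD=ra:
underlying: i-bansu-u-fo
1. o -> e, u -> i / F C0 _: no change
2. 0 -> e / C _ C: inserts after position(s) 4: ibanesuufo
surface: ibanesuufo

cell VEL=ol, CASE=vo, GRD=ri:
underlying: d-bansu-vik-vo
1. o -> e, u -> i / F C0 _: fires at position(s) 11: dbansuvikve
2. 0 -> e / C _ C: inserts after position(s) 1, 4, 9: debanesuvikeve
surface: debanesuvikeve

cell VEL=so, CASE=ak, GRD=ra:
underlying: mot-bansu-u-fo
1. o -> e, u -> i / F C0 _: no change
2. 0 -> e / C _ C: inserts after position(s) 3, 6: motebanesuufo
surface: motebanesuufo


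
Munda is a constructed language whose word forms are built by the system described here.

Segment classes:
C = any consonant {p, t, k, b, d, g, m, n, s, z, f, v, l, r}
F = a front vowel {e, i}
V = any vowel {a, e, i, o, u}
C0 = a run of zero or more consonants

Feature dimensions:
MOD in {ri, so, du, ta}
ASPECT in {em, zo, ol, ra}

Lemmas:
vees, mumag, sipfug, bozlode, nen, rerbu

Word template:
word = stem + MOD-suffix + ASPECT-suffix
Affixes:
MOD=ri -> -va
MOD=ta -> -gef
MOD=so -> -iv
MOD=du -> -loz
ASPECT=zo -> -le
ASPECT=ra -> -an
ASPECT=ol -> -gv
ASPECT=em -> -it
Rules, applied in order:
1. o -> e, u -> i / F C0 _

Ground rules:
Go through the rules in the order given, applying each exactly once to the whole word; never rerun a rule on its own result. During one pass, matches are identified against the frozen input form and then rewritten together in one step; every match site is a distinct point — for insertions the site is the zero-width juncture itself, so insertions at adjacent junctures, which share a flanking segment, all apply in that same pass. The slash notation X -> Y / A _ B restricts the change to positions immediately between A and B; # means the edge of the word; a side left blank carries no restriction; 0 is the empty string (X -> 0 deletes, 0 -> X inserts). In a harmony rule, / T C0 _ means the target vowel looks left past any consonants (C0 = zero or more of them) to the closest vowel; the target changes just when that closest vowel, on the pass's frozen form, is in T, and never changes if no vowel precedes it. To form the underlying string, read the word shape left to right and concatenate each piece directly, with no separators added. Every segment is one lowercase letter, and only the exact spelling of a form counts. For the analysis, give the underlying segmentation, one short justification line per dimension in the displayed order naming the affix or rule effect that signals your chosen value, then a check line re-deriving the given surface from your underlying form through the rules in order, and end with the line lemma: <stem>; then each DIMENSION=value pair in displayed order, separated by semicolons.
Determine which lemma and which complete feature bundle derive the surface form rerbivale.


underlying: rerbu-va-le
MOD=ri - signalled by the affix -va
ASPECT=zo - signalled by the affix -le
check: rerbuvale -> rerbivale
lemma: rerbu; MOD=ri; ASPECT=zo


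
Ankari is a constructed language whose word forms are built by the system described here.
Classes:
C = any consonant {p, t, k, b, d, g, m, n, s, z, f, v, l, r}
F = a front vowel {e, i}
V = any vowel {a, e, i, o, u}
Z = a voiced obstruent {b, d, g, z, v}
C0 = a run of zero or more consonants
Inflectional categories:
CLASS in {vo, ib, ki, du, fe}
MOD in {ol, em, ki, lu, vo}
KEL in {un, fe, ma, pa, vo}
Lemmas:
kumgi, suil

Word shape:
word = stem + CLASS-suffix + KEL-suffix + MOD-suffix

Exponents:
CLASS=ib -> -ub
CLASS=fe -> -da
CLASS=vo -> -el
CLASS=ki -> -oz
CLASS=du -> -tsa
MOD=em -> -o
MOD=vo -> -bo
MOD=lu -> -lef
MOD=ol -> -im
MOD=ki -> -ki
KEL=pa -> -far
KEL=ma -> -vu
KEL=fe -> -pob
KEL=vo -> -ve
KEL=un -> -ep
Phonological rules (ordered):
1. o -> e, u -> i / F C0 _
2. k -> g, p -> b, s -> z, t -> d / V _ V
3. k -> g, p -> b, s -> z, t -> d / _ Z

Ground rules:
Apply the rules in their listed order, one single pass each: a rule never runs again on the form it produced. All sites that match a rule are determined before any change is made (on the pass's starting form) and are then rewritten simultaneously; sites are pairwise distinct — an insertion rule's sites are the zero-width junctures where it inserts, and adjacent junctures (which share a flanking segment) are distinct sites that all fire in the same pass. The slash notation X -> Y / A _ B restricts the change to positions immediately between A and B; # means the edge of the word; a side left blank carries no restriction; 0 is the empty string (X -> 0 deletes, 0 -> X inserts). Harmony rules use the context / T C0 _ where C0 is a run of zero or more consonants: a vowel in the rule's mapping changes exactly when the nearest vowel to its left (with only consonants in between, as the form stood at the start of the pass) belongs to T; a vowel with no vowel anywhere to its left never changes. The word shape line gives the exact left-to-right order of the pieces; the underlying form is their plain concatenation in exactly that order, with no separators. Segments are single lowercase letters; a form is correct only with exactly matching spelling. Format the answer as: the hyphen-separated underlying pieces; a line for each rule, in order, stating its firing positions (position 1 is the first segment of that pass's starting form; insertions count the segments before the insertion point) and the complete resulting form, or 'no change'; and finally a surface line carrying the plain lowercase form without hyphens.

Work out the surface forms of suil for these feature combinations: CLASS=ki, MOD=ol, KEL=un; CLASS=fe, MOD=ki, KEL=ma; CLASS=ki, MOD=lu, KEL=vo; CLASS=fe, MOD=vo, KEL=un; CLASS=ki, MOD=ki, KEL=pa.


cell CLASS=ki, MOD=ol, KEL=un:
underlying: suil-oz-ep-im
1. o -> e, u -> i / F C0 _: fires at position(s) 5: suilezepim
2. k -> g, p -> b, s -> z, t -> d / V _ V: fires at position(s) 8: suilezebim
3. k -> g, p -> b, s -> z, t -> d / _ Z: no change
surface: suilezebim

cell CLASS=fe, MOD=ki, KEL=ma:
underlying: suil-da-vu-ki
1. o -> e, u -> i / F C0 _: no change
2. k -> g, p -> b, s -> z, t -> d / V _ V: fires at position(s) 9: suildavugi
3. k -> g, p -> b, s -> z, t -> d / _ Z: no change
surface: suildavugi

cell CLASS=ki, MOD=lu, KEL=vo:
underlying: suil-oz-ve-lef
1. o -> e, u -> i / F C0 _: fires at position(s) 5: suilezvelef
2. k -> g, p -> b, s -> z, t -> d / V _ V: no change
3. k -> g, p -> b, s -> z, t -> d / _ Z: no change
surface: suilezvelef

cell CLASS=fe, MOD=vo, KEL=un:
underlying: suil-da-ep-bo
1. o -> e, u -> i / F C0 _: fires at position(s) 10: suildaepbe
2. k -> g, p -> b, s -> z, t -> d / V _ V: no change
3. k -> g, p -> b, s -> z, t -> d / _ Z: fires at position(s) 8: suildaebbe
surface: suildaebbe

cell CLASS=ki, MOD=ki, KEL=pa:
underlying: suil-oz-far-ki
1. o -> e, u -> i / F C0 _: fires at position(s) 5: suilezfarki
2. k -> g, p -> b, s -> z, t -> d / V _ V: no change
3. k -> g, p -> b, s -> z, t -> d / _ Z: no change
surface: suilezfarki


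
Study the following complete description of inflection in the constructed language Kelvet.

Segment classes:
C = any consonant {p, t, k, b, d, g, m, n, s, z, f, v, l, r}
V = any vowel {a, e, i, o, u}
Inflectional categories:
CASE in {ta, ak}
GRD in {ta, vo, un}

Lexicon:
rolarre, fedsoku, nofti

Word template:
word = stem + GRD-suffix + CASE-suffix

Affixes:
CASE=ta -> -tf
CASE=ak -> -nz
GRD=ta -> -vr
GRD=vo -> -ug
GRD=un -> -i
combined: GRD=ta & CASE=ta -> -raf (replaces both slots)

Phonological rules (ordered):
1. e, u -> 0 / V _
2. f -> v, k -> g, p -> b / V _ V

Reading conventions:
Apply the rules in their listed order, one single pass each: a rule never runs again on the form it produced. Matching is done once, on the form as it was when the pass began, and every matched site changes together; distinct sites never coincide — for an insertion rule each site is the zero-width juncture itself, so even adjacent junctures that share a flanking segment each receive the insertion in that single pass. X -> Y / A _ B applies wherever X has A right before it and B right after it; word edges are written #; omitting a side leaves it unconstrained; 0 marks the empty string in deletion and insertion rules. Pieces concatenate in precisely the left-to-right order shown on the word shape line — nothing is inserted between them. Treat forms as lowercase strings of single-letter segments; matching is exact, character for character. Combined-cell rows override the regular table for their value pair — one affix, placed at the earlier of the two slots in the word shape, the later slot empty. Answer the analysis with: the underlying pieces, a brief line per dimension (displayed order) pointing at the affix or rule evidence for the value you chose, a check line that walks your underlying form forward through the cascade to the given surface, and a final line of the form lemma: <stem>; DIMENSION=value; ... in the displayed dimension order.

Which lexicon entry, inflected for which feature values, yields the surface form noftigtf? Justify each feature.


underlying: nofti-ug-tf
CASE=ta - signalled by the affix -tf
GRD=vo - signalled by the affix -ug
check: noftiugtf -> noftigtf -> noftigtf
lemma: nofti; CASE=ta; GRD=vo


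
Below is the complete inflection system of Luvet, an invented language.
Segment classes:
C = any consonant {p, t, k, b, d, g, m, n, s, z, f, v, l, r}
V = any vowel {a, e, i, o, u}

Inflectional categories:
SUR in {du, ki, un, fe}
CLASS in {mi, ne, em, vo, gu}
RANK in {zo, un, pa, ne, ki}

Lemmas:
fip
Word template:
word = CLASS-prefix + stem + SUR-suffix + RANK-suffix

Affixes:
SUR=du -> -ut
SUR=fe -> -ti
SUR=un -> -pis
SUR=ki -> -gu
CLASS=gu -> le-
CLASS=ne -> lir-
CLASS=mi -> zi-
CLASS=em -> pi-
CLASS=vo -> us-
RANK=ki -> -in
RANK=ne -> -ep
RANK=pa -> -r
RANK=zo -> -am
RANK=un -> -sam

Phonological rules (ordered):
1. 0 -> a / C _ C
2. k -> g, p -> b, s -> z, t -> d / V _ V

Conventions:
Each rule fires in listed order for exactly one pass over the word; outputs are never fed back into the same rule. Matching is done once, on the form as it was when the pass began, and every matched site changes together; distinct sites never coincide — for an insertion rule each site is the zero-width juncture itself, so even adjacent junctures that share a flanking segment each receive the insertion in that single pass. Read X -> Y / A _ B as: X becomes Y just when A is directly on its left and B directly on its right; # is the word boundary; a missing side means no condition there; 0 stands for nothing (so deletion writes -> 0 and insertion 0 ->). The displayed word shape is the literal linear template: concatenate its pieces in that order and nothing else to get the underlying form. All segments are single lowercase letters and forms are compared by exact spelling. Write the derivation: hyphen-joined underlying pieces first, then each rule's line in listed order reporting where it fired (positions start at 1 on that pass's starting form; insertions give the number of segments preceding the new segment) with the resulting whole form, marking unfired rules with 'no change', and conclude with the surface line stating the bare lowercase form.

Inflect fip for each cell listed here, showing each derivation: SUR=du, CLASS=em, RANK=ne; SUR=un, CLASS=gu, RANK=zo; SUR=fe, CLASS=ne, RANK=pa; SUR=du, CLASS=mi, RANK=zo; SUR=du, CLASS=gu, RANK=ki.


cell SUR=du, CLASS=em, RANK=ne:
underlying: pi-fip-ut-ep
1. 0 -> a / C _ C: no change
2. k -> g, p -> b, s -> z, t -> d / V _ V: fires at position(s) 5, 7: pifibudep
surface: pifibudep

cell SUR=un, CLASS=gu, RANK=zo:
underlying: le-fip-pis-am
1. 0 -> a / C _ C: inserts after position(s) 5: lefipapisam
2. k -> g, p -> b, s -> z, t -> d / V _ V: fires at position(s) 5, 7, 9: lefibabizam
surface: lefibabizam

cell SUR=fe, CLASS=ne, RANK=pa:
underlying: lir-fip-ti-r
1. 0 -> a / C _ C: inserts after position(s) 3, 6: lirafipatir
2. k -> g, p -> b, s -> z, t -> d / V _ V: fires at position(s) 7, 9: lirafibadir
surface: lirafibadir

cell SUR=du, CLASS=mi, RANK=zo:
underlying: zi-fip-ut-am
1. 0 -> a / C _ C: no change
2. k -> g, p -> b, s -> z, t -> d / V _ V: fires at position(s) 5, 7: zifibudam
surface: zifibudam

cell SUR=du, CLASS=gu, RANK=ki:
underlying: le-fip-ut-in
1. 0 -> a / C _ C: no change
2. k -> g, p -> b, s -> z, t -> d / V _ V: fires at position(s) 5, 7: lefibudin
surface: lefibudin


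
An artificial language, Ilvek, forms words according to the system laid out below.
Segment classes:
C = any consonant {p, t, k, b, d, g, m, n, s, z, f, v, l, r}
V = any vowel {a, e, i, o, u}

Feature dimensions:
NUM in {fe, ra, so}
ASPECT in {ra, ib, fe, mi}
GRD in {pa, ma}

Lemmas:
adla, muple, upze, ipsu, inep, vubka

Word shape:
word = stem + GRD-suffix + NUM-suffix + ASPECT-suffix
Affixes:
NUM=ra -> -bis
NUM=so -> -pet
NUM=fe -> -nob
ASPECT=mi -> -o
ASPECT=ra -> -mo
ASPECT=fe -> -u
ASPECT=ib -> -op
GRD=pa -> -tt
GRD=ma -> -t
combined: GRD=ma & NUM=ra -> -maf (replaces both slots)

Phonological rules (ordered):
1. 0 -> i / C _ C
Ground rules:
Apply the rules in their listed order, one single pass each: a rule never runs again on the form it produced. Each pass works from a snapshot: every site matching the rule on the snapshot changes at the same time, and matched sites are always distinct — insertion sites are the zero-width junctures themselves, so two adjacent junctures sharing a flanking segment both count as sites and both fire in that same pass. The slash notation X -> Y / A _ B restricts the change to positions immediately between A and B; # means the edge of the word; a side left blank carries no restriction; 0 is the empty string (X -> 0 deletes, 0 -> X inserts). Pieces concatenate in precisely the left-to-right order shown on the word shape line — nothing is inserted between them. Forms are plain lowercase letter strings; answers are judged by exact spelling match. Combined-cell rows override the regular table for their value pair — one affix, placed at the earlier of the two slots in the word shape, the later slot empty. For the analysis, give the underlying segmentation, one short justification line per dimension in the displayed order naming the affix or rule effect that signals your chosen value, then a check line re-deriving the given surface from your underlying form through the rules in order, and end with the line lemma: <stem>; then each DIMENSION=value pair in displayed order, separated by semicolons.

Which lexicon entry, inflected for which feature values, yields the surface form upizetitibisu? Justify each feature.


underlying: upze-tt-bis-u
NUM=ra - signalled by the affix -bis
ASPECT=fe - signalled by the affix -u
GRD=pa - signalled by the affix -tt
check: upzettbisu -> upizetitibisu
lemma: upze; NUM=ra; ASPECT=fe; GRD=pa


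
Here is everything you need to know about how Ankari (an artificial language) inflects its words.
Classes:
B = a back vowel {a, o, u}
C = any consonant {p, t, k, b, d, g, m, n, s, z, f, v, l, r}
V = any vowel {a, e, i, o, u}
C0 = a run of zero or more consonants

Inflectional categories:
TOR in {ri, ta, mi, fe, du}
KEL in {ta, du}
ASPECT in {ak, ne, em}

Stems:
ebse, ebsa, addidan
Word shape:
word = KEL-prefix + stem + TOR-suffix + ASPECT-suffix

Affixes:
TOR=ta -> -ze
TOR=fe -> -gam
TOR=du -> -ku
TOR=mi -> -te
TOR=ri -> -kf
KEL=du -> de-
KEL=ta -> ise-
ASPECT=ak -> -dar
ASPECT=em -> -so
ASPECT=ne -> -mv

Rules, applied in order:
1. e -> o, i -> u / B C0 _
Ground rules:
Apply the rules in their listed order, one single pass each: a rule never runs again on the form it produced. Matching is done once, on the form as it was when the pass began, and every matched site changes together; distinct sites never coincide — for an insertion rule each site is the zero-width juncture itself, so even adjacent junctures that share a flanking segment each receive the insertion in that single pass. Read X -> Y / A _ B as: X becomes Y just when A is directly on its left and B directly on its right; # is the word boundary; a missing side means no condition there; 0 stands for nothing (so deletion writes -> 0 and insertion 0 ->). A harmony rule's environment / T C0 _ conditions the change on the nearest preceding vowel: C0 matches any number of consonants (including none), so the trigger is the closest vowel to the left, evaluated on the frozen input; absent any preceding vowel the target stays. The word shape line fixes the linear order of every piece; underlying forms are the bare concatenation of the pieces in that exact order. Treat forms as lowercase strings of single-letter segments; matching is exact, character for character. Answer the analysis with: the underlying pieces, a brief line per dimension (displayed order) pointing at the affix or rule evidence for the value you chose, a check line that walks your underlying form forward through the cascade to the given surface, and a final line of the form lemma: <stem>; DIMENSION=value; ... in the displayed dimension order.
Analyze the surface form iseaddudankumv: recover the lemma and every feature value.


underlying: ise-addidan-ku-mv
TOR=du - signalled by the affix -ku
KEL=ta - signalled by the affix ise-
ASPECT=ne - signalled by the affix -mv
check: iseaddidankumv -> iseaddudankumv
lemma: addidan; TOR=du; KEL=ta; ASPECT=ne


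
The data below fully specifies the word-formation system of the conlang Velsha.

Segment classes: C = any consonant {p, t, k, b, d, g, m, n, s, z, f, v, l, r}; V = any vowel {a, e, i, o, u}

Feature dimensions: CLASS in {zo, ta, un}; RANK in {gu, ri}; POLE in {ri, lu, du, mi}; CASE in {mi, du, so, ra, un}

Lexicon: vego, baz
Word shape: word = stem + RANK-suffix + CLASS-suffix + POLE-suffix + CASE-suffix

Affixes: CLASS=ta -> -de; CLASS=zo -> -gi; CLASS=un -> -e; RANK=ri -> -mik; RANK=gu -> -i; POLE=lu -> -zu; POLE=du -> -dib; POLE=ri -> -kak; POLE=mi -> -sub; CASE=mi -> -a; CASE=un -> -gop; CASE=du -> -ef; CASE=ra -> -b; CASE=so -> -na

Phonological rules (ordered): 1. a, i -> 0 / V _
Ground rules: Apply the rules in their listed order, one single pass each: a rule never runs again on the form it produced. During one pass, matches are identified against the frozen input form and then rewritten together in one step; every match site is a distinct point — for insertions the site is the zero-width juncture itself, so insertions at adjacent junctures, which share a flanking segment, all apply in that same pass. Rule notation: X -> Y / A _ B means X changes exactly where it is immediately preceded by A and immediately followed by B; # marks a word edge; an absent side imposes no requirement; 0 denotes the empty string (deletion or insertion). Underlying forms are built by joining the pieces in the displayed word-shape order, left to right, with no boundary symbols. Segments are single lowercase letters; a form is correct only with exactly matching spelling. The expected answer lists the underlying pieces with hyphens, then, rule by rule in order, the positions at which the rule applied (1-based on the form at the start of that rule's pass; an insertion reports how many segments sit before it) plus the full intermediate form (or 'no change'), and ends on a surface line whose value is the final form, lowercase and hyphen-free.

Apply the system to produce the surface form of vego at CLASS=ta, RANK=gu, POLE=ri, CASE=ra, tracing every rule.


underlying: vego-i-de-kak-b
1. a, i -> 0 / V _: fires at position(s) 5: vegodekakb
surface: vegodekakb


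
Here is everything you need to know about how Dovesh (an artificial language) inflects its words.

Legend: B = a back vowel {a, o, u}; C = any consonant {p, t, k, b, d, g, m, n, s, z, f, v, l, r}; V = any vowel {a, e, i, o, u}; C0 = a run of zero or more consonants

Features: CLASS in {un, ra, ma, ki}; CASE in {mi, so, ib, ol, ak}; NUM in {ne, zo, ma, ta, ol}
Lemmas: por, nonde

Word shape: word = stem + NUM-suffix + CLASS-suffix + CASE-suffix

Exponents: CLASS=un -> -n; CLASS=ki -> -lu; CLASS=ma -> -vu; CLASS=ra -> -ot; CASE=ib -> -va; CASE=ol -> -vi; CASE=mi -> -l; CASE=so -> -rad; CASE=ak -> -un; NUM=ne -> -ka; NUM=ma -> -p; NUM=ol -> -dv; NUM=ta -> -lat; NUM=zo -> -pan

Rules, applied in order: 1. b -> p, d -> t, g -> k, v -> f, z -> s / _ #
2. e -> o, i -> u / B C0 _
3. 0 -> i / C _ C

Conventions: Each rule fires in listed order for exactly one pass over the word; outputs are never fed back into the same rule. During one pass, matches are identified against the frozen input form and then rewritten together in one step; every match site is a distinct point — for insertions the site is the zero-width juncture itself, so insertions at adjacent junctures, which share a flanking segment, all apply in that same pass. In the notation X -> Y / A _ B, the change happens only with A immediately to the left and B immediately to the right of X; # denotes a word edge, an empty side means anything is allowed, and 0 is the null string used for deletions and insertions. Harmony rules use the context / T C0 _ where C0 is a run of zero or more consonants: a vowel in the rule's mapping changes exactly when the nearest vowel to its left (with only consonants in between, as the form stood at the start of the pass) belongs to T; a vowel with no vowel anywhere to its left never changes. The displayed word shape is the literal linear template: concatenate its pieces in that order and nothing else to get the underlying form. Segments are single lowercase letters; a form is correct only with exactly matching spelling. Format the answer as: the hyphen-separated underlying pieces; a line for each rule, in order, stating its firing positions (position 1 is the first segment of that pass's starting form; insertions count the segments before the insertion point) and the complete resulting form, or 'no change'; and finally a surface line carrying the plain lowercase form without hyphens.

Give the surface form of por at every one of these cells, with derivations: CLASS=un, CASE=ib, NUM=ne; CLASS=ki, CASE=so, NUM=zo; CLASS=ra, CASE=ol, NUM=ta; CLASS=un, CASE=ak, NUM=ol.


cell CLASS=un, CASE=ib, NUM=ne:
underlying: por-ka-n-va
1. b -> p, d -> t, g -> k, v -> f, z -> s / _ #: no change
2. e -> o, i -> u / B C0 _: no change
3. 0 -> i / C _ C: inserts after position(s) 3, 6: porikaniva
surface: porikaniva

cell CLASS=ki, CASE=so, NUM=zo:
underlying: por-pan-lu-rad
1. b -> p, d -> t, g -> k, v -> f, z -> s / _ #: fires at position(s) 11: porpanlurat
2. e -> o, i -> u / B C0 _: no change
3. 0 -> i / C _ C: inserts after position(s) 3, 6: poripanilurat
surface: poripanilurat

cell CLASS=ra, CASE=ol, NUM=ta:
underlying: por-lat-ot-vi
1. b -> p, d -> t, g -> k, v -> f, z -> s / _ #: no change
2. e -> o, i -> u / B C0 _: fires at position(s) 10: porlatotvu
3. 0 -> i / C _ C: inserts after position(s) 3, 8: porilatotivu
surface: porilatotivu

cell CLASS=un, CASE=ak, NUM=ol:
underlying: por-dv-n-un
1. b -> p, d -> t, g -> k, v -> f, z -> s / _ #: no change
2. e -> o, i -> u / B C0 _: no change
3. 0 -> i / C _ C: inserts after position(s) 3, 4, 5: poridivinun
surface: poridivinun


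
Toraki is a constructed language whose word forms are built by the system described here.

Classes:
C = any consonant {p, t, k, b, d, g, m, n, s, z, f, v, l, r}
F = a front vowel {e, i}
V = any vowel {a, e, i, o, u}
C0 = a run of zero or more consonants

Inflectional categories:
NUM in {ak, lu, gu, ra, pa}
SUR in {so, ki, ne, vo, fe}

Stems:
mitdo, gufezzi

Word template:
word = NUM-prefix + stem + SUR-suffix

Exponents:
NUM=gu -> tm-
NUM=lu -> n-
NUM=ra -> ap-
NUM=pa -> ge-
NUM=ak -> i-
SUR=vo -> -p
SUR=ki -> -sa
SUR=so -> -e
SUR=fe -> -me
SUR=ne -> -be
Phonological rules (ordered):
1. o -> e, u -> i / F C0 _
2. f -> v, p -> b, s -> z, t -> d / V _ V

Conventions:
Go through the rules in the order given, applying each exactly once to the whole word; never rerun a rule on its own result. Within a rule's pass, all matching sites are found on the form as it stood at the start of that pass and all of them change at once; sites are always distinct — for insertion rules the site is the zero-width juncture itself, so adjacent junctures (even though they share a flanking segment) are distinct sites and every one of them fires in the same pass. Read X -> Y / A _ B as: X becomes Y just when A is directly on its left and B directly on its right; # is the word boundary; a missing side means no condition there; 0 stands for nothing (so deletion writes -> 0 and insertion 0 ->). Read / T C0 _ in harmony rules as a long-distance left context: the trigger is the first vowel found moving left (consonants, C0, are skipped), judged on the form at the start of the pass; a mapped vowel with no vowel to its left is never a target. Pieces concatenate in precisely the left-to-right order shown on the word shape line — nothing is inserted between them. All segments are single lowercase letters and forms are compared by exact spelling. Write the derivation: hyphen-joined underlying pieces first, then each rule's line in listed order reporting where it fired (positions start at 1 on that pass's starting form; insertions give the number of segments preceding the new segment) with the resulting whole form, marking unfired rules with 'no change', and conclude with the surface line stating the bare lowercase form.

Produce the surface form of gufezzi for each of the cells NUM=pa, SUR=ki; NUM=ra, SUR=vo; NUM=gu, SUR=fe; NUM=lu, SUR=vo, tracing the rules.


cell NUM=pa, SUR=ki:
underlying: ge-gufezzi-sa
1. o -> e, u -> i / F C0 _: fires at position(s) 4: gegifezzisa
2. f -> v, p -> b, s -> z, t -> d / V _ V: fires at position(s) 5, 10: gegivezziza
surface: gegivezziza

cell NUM=ra, SUR=vo:
underlying: ap-gufezzi-p
1. o -> e, u -> i / F C0 _: no change
2. f -> v, p -> b, s -> z, t -> d / V _ V: fires at position(s) 5: apguvezzip
surface: apguvezzip

cell NUM=gu, SUR=fe:
underlying: tm-gufezzi-me
1. o -> e, u -> i / F C0 _: no change
2. f -> v, p -> b, s -> z, t -> d / V _ V: fires at position(s) 5: tmguvezzime
surface: tmguvezzime

cell NUM=lu, SUR=vo:
underlying: n-gufezzi-p
1. o -> e, u -> i / F C0 _: no change
2. f -> v, p -> b, s -> z, t -> d / V _ V: fires at position(s) 4: nguvezzip
surface: nguvezzip


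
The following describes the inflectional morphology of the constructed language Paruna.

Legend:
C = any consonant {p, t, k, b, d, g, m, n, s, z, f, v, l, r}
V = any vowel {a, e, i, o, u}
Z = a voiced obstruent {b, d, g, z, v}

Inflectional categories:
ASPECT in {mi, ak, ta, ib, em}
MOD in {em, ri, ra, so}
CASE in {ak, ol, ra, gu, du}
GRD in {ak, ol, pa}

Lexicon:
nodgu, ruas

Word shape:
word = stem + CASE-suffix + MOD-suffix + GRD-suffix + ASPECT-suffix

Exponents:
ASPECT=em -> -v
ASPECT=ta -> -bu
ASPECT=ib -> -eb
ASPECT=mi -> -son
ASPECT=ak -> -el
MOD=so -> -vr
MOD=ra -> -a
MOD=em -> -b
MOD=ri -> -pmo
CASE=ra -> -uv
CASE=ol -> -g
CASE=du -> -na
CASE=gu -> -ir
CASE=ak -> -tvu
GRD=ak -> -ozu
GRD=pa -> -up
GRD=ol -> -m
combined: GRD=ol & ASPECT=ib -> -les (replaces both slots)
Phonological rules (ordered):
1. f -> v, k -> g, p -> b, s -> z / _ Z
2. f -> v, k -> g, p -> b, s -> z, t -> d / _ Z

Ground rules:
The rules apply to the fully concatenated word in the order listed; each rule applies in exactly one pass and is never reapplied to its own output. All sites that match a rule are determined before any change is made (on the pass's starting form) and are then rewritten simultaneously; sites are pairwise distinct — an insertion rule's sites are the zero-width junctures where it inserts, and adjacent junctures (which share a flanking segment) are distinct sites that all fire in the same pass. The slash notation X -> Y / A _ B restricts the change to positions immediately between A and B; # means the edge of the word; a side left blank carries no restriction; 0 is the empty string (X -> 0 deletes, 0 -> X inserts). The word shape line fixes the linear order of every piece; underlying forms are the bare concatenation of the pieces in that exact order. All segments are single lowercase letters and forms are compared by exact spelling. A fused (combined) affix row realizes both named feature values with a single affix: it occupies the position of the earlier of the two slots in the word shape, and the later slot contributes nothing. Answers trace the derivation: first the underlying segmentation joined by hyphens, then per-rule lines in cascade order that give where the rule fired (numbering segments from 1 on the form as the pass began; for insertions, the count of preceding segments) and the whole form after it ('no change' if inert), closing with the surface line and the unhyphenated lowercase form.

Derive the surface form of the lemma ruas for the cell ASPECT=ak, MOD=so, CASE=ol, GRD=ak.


underlying: ruas-g-vr-ozu-el
1. f -> v, k -> g, p -> b, s -> z / _ Z: fires at position(s) 4: ruazgvrozuel
2. f -> v, k -> g, p -> b, s -> z, t -> d / _ Z: no change
surface: ruazgvrozuel


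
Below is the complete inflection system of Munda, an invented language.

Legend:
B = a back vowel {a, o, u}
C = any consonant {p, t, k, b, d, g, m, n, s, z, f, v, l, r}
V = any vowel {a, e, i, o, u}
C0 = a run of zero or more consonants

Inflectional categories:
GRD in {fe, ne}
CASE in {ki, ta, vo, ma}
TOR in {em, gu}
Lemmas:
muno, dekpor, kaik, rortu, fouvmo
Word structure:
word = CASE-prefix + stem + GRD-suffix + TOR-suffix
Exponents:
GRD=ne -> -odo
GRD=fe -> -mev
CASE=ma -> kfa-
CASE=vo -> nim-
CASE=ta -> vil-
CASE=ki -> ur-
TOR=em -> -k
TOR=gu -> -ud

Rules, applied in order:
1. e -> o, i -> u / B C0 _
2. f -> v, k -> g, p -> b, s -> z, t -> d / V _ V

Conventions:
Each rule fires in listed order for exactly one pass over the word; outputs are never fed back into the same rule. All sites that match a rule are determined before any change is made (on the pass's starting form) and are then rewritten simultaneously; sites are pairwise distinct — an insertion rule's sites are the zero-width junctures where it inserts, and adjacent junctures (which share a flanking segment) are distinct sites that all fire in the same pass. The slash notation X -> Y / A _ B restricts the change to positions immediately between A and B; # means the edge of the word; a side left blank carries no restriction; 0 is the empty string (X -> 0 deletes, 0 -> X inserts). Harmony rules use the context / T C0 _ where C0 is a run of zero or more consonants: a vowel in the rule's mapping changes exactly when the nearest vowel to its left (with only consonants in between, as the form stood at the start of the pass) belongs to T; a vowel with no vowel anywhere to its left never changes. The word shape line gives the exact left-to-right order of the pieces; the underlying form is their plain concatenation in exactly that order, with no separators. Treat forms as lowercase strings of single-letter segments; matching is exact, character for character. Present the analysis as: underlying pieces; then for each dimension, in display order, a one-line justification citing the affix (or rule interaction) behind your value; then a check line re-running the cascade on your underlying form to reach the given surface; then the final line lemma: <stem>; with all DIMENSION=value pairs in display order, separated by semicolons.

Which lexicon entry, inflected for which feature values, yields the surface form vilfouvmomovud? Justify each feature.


underlying: vil-fouvmo-mev-ud
GRD=fe - signalled by the affix -mev
CASE=ta - signalled by the affix vil-
TOR=gu - signalled by the affix -ud
check: vilfouvmomevud -> vilfouvmomovud -> vilfouvmomovud
lemma: fouvmo; GRD=fe; CASE=ta; TOR=gu
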